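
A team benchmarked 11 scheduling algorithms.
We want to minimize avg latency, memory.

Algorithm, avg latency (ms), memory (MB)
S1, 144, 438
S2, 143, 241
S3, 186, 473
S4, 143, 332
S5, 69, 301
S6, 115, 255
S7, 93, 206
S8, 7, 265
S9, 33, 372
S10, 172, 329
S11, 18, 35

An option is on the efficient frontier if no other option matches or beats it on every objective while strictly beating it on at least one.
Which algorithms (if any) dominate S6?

S7: avg latency 93≤115, memory 206≤255 — dominates S6.
S11: avg latency 18≤115, memory 35≤255 — dominates S6.
Others (S1, S2, S3, S4, S5, S8, S9, S10) are each worse than S6 on at least one objective.

S7, S11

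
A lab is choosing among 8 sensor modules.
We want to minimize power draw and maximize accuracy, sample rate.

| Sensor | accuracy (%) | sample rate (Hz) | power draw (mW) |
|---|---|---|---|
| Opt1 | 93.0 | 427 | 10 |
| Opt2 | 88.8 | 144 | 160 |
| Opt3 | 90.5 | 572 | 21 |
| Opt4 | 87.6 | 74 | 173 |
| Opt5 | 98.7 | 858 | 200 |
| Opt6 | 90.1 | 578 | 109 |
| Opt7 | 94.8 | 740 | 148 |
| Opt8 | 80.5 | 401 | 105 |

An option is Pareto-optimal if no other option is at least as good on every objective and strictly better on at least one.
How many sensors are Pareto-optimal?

Opt1: not dominated (best power draw).
Opt2: dominated by Opt1 (accuracy 93.0≥88.8, sample rate 427≥144, power draw 10≤160).
Opt3: not dominated.
Opt4: dominated by Opt1 (accuracy 93.0≥87.6, sample rate 427≥74, power draw 10≤173).
Opt5: not dominated (best accuracy).
Opt6: not dominated.
Opt7: not dominated.
Opt8: dominated by Opt1 (accuracy 93.0≥80.5, sample rate 427≥401, power draw 10≤105).
Pareto-optimal: Opt1, Opt3, Opt5, Opt6, Opt7 → 5.

5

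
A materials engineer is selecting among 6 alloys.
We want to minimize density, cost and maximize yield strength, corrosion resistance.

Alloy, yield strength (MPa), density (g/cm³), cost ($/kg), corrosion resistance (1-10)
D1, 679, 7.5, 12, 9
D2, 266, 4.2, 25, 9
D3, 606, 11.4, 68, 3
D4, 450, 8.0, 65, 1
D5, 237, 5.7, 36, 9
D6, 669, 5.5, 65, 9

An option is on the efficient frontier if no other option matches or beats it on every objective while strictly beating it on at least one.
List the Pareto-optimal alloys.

D1: not dominated (best yield strength).
D2: not dominated (best density).
D3: dominated by D1 (yield strength 679≥606, density 7.5≤11.4, cost 12≤68, corrosion resistance 9≥3).
D4: dominated by D1 (yield strength 679≥450, density 7.5≤8.0, cost 12≤65, corrosion resistance 9≥1).
D5: dominated by D2 (yield strength 266≥237, density 4.2≤5.7, cost 25≤36, corrosion resistance 9≥9).
D6: not dominated.

D1, D2, D6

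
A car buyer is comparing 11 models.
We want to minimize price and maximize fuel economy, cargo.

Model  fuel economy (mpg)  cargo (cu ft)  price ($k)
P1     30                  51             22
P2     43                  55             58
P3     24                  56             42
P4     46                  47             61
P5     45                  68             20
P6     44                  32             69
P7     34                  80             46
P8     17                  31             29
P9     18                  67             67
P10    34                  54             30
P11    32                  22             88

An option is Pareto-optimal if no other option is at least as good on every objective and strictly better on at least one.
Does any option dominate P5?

No

P1: worse on fuel economy (30 vs 45).
P2: worse on fuel economy (43 vs 45).
P3: worse on fuel economy (24 vs 45).
P4: worse on cargo (47 vs 68).
P6: worse on fuel economy (44 vs 45).
P7: worse on fuel economy (34 vs 45).
P8: worse on fuel economy (17 vs 45).
P9: worse on fuel economy (18 vs 45).
P10: worse on fuel economy (34 vs 45).
P11: worse on fuel economy (32 vs 45).
No option is at least as good as P5 on every objective and strictly better on one.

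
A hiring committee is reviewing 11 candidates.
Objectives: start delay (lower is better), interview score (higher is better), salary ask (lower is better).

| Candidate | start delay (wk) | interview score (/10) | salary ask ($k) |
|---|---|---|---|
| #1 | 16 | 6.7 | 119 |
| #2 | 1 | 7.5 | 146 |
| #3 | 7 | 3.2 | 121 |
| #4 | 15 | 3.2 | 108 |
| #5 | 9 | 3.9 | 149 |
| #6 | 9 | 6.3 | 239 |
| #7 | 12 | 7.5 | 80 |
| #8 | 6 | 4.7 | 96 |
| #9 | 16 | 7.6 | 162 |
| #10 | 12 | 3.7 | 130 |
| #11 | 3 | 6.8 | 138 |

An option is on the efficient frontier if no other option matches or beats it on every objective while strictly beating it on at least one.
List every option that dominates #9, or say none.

#1: worse on interview score (6.7 vs 7.6).
#2: worse on interview score (7.5 vs 7.6).
#3: worse on interview score (3.2 vs 7.6).
#4: worse on interview score (3.2 vs 7.6).
#5: worse on interview score (3.9 vs 7.6).
#6: worse on interview score (6.3 vs 7.6).
#7: worse on interview score (7.5 vs 7.6).
#8: worse on interview score (4.7 vs 7.6).
#10: worse on interview score (3.7 vs 7.6).
#11: worse on interview score (6.8 vs 7.6).
No option dominates #9.

none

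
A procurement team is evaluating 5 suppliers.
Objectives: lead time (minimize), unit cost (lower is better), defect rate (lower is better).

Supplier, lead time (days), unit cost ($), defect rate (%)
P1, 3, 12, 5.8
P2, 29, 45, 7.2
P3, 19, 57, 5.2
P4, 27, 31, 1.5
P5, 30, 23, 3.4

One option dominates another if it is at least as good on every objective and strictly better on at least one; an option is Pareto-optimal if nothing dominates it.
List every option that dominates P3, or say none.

none

P1: worse on defect rate (5.8 vs 5.2).
P2: worse on lead time (29 vs 19).
P4: worse on lead time (27 vs 19).
P5: worse on lead time (30 vs 19).
No option dominates P3.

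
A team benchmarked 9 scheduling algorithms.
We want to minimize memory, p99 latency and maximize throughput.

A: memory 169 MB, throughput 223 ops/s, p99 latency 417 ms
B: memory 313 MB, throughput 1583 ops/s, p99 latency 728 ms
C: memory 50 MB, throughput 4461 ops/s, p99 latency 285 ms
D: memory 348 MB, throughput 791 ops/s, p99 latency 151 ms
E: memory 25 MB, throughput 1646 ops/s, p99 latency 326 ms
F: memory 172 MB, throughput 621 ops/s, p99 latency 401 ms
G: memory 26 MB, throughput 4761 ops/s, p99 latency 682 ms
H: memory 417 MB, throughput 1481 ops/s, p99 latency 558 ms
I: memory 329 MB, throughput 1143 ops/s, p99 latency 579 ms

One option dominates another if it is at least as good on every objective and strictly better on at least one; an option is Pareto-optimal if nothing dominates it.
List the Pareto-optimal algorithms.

C, D, E, G

A: dominated by C (memory 50≤169, throughput 4461≥223, p99 latency 285≤417).
B: dominated by C (memory 50≤313, throughput 4461≥1583, p99 latency 285≤728).
C: not dominated.
D: not dominated (best p99 latency).
E: not dominated (best memory).
F: dominated by C (memory 50≤172, throughput 4461≥621, p99 latency 285≤401).
G: not dominated (best throughput).
H: dominated by C (memory 50≤417, throughput 4461≥1481, p99 latency 285≤558).
I: dominated by C (memory 50≤329, throughput 4461≥1143, p99 latency 285≤579).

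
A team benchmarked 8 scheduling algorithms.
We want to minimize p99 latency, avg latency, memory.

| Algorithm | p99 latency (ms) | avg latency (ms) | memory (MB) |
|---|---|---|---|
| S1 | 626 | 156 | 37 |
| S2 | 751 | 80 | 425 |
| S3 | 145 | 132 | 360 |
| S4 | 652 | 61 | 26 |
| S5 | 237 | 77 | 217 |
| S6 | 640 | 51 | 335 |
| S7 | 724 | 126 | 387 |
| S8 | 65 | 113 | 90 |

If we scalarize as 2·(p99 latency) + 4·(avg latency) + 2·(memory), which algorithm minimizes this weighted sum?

S1: 2·626 + 4·156 + 2·37 = 1950
S2: 2·751 + 4·80 + 2·425 = 2672
S3: 2·145 + 4·132 + 2·360 = 1538
S4: 2·652 + 4·61 + 2·26 = 1600
S5: 2·237 + 4·77 + 2·217 = 1216
S6: 2·640 + 4·51 + 2·335 = 2154
S7: 2·724 + 4·126 + 2·387 = 2726
S8: 2·65 + 4·113 + 2·90 = 762
Lowest: S8 at 762.

S8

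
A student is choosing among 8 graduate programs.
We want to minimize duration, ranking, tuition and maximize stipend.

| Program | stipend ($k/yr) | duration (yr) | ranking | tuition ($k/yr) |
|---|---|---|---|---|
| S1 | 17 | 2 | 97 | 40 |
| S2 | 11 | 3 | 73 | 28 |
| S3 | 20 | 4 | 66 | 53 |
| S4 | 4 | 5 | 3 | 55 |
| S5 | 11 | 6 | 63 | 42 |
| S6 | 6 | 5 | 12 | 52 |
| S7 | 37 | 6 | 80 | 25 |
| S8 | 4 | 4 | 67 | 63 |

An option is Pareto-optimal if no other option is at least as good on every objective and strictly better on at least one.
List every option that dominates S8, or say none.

S3: stipend 20≥4, duration 4≤4, ranking 66≤67, tuition 53≤63 — dominates S8.
Others (S1, S2, S4, S5, S6, S7) are each worse than S8 on at least one objective.

S3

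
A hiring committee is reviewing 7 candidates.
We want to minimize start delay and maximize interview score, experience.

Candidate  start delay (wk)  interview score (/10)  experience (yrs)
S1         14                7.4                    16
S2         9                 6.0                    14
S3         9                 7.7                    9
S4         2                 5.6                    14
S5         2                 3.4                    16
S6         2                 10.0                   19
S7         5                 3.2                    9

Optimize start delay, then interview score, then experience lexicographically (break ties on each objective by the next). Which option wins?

S6

First minimize start delay: best is 2, kept {S4, S5, S6}.
Then maximize interview score: best is 10.0, kept {S6}.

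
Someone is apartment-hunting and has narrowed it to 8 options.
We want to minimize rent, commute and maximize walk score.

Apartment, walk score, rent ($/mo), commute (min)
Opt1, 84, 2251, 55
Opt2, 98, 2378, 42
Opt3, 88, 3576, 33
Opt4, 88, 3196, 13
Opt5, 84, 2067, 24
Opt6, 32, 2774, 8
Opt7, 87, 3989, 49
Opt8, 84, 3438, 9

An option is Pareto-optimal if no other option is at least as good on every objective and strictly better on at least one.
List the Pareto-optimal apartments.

Opt1: dominated by Opt5 (walk score 84≥84, rent 2067≤2251, commute 24≤55).
Opt2: not dominated (best walk score).
Opt3: dominated by Opt4 (walk score 88≥88, rent 3196≤3576, commute 13≤33).
Opt4: not dominated.
Opt5: not dominated (best rent).
Opt6: not dominated (best commute).
Opt7: dominated by Opt2 (walk score 98≥87, rent 2378≤3989, commute 42≤49).
Opt8: not dominated.

Opt2, Opt4, Opt5, Opt6, Opt8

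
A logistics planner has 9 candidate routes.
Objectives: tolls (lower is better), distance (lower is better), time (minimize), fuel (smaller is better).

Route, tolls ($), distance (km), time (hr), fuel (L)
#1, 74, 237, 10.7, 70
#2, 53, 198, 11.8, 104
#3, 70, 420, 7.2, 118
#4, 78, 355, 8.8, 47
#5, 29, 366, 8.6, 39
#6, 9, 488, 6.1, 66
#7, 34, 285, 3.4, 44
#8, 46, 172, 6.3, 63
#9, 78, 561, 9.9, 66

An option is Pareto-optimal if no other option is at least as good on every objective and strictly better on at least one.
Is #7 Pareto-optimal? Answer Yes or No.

#1: worse on tolls (74 vs 34).
#2: worse on tolls (53 vs 34).
#3: worse on tolls (70 vs 34).
#4: worse on tolls (78 vs 34).
#5: worse on distance (366 vs 285).
#6: worse on distance (488 vs 285).
#8: worse on tolls (46 vs 34).
#9: worse on tolls (78 vs 34).
No option is at least as good as #7 on every objective and strictly better on one.

Yes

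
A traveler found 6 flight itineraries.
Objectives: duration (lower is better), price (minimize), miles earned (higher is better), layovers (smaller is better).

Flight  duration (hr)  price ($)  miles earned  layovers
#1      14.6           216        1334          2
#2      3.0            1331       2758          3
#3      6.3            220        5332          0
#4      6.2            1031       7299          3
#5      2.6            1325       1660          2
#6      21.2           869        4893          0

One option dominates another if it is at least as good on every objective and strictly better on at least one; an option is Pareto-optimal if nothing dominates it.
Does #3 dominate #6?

Yes

#3 vs #6: duration 6.3≤21.2, price 220≤869, miles earned 5332≥4893, layovers 0≤0 — #3 is at least as good on every objective with at least one strict improvement.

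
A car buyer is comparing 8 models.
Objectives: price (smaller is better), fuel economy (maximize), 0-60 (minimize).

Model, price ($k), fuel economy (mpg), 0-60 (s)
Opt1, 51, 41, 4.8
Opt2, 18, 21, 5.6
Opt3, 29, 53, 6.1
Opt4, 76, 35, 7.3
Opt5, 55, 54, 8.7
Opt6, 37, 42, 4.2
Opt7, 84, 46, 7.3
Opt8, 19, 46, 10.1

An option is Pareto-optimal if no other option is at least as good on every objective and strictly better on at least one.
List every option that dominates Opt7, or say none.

Opt3: price 29≤84, fuel economy 53≥46, 0-60 6.1≤7.3 — dominates Opt7.
Others (Opt1, Opt2, Opt4, Opt5, Opt6, Opt8) are each worse than Opt7 on at least one objective.

Opt3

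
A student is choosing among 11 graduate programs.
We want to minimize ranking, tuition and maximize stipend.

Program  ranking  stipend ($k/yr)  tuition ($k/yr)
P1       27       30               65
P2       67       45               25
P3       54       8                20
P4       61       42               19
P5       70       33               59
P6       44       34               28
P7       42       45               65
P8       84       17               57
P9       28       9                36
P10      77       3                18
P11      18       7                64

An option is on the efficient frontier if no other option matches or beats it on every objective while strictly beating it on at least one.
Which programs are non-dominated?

P1: not dominated.
P2: not dominated.
P3: not dominated.
P4: not dominated.
P5: dominated by P2 (ranking 67≤70, stipend 45≥33, tuition 25≤59).
P6: not dominated.
P7: not dominated.
P8: dominated by P2 (ranking 67≤84, stipend 45≥17, tuition 25≤57).
P9: not dominated.
P10: not dominated (best tuition).
P11: not dominated (best ranking).

P1, P2, P3, P4, P6, P7, P9, P10, P11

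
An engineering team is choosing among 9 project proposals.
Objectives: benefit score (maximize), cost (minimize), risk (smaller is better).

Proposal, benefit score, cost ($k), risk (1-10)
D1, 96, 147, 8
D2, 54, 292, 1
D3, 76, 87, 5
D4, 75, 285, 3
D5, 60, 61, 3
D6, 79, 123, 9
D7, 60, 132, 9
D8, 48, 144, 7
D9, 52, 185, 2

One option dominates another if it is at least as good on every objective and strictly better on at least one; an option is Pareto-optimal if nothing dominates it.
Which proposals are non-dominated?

D1, D2, D3, D4, D5, D6, D9

D1: not dominated (best benefit score).
D2: not dominated (best risk).
D3: not dominated.
D4: not dominated.
D5: not dominated (best cost).
D6: not dominated.
D7: dominated by D3 (benefit score 76≥60, cost 87≤132, risk 5≤9).
D8: dominated by D3 (benefit score 76≥48, cost 87≤144, risk 5≤7).
D9: not dominated.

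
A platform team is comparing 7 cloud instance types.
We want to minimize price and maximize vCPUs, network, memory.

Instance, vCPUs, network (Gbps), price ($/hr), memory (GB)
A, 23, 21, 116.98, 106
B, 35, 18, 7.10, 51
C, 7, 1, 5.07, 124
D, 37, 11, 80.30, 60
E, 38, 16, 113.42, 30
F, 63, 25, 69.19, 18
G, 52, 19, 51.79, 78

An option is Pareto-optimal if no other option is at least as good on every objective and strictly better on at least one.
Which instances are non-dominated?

A, B, C, F, G

A: not dominated.
B: not dominated.
C: not dominated (best price).
D: dominated by G (vCPUs 52≥37, network 19≥11, price 51.79≤80.30, memory 78≥60).
E: dominated by G (vCPUs 52≥38, network 19≥16, price 51.79≤113.42, memory 78≥30).
F: not dominated (best vCPUs).
G: not dominated.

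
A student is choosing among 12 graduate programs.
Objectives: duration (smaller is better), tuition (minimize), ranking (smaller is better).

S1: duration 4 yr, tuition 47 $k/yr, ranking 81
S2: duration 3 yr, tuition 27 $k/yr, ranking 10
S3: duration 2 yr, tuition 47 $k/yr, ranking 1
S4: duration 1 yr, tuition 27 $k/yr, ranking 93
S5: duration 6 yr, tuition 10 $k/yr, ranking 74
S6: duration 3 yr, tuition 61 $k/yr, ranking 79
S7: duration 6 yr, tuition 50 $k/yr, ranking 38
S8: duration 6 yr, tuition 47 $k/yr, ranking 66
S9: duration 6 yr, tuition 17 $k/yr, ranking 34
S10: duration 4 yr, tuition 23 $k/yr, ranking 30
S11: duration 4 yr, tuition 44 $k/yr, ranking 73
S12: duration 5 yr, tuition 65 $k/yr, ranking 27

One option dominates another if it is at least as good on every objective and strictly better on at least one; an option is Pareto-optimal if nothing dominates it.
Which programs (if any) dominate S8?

S2: duration 3≤6, tuition 27≤47, ranking 10≤66 — dominates S8.
S3: duration 2≤6, tuition 47≤47, ranking 1≤66 — dominates S8.
S9: duration 6≤6, tuition 17≤47, ranking 34≤66 — dominates S8.
S10: duration 4≤6, tuition 23≤47, ranking 30≤66 — dominates S8.
Others (S1, S4, S5, S6, S7, S11, S12) are each worse than S8 on at least one objective.

S2, S3, S9, S10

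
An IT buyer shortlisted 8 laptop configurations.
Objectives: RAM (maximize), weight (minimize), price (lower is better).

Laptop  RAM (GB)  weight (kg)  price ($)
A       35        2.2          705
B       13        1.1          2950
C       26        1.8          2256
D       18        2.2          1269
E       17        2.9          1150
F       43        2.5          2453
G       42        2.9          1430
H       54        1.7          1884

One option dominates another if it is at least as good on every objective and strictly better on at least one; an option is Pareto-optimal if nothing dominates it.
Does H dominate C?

Yes

H vs C: RAM 54≥26, weight 1.7≤1.8, price 1884≤2256 — H is at least as good on every objective with at least one strict improvement.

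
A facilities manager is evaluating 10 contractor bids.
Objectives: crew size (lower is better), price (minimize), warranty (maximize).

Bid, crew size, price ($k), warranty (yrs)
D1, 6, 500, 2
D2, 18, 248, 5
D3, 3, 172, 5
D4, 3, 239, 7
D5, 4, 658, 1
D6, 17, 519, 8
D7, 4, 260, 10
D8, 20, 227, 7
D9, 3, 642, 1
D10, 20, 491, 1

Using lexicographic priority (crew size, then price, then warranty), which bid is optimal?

D3

First minimize crew size: best is 3, kept {D3, D4, D9}.
Then minimize price: best is 172, kept {D3}.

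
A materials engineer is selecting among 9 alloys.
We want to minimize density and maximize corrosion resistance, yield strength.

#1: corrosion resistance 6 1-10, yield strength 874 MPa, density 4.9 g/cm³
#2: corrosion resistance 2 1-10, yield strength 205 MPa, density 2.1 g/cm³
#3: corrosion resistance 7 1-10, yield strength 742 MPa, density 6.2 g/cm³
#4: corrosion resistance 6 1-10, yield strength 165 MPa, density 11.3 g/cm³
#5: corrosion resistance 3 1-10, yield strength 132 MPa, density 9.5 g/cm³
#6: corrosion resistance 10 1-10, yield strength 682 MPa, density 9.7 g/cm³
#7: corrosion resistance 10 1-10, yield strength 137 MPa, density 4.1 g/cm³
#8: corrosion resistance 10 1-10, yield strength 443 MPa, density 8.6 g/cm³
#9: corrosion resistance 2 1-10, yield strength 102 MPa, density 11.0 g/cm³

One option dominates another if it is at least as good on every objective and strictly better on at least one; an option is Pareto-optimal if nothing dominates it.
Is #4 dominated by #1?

#1 vs #4: corrosion resistance 6≥6, yield strength 874≥165, density 4.9≤11.3 — #1 is at least as good on every objective with at least one strict improvement.

Yes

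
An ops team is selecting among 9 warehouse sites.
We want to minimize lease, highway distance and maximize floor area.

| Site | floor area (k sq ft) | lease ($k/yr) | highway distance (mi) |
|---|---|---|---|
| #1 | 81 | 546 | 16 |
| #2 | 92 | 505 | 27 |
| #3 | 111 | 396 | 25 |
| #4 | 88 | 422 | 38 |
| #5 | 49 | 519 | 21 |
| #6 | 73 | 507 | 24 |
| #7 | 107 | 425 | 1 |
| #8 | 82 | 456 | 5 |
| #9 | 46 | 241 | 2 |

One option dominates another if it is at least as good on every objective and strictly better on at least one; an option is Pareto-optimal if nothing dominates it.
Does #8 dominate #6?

#8 vs #6: floor area 82≥73, lease 456≤507, highway distance 5≤24 — #8 is at least as good on every objective with at least one strict improvement.

Yes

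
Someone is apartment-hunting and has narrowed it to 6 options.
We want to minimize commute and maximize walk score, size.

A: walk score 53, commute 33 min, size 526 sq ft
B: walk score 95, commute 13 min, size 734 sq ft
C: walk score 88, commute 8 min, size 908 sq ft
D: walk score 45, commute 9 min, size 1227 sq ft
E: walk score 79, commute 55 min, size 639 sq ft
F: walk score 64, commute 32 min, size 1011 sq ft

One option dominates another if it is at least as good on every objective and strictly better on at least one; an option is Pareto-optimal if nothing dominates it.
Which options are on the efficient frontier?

B, C, D, F

A: dominated by B (walk score 95≥53, commute 13≤33, size 734≥526).
B: not dominated (best walk score).
C: not dominated (best commute).
D: not dominated (best size).
E: dominated by B (walk score 95≥79, commute 13≤55, size 734≥639).
F: not dominated.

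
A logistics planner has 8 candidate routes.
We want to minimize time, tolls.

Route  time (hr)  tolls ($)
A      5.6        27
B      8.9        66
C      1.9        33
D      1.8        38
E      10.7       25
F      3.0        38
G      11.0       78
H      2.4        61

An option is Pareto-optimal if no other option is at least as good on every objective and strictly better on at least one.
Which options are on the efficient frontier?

A: not dominated.
B: dominated by A (time 5.6≤8.9, tolls 27≤66).
C: not dominated.
D: not dominated (best time).
E: not dominated (best tolls).
F: dominated by C (time 1.9≤3.0, tolls 33≤38).
G: dominated by A (time 5.6≤11.0, tolls 27≤78).
H: dominated by C (time 1.9≤2.4, tolls 33≤61).

A, C, D, E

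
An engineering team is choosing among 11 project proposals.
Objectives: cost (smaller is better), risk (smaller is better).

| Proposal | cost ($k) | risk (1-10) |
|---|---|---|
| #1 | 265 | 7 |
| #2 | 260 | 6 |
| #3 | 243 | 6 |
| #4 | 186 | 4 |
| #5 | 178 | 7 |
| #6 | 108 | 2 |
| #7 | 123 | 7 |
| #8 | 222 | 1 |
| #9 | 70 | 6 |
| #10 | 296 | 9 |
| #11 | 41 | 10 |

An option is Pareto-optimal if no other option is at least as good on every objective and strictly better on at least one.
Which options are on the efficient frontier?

#1: dominated by #2 (cost 260≤265, risk 6≤7).
#2: dominated by #3 (cost 243≤260, risk 6≤6).
#3: dominated by #4 (cost 186≤243, risk 4≤6).
#4: dominated by #6 (cost 108≤186, risk 2≤4).
#5: dominated by #6 (cost 108≤178, risk 2≤7).
#6: not dominated.
#7: dominated by #6 (cost 108≤123, risk 2≤7).
#8: not dominated (best risk).
#9: not dominated.
#10: dominated by #1 (cost 265≤296, risk 7≤9).
#11: not dominated (best cost).

#6, #8, #9, #11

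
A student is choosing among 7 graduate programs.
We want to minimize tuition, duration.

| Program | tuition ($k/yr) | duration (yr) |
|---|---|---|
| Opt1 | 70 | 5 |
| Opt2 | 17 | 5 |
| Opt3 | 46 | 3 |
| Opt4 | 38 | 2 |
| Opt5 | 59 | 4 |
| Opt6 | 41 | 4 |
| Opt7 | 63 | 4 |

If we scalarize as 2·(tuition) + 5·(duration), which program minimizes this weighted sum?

Opt1: 2·70 + 5·5 = 165
Opt2: 2·17 + 5·5 = 59
Opt3: 2·46 + 5·3 = 107
Opt4: 2·38 + 5·2 = 86
Opt5: 2·59 + 5·4 = 138
Opt6: 2·41 + 5·4 = 102
Opt7: 2·63 + 5·4 = 146
Lowest: Opt2 at 59.

Opt2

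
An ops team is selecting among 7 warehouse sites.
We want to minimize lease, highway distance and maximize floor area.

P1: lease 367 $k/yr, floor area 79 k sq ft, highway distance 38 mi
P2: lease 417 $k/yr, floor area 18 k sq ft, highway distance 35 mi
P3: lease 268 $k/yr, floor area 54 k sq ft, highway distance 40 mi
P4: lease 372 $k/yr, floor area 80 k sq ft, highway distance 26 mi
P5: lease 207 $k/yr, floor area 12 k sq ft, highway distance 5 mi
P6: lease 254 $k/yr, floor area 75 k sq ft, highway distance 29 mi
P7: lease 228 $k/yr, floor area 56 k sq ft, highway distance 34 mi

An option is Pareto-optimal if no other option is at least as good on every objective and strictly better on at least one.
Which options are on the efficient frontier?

P1, P4, P5, P6, P7

P1: not dominated.
P2: dominated by P4 (lease 372≤417, floor area 80≥18, highway distance 26≤35).
P3: dominated by P6 (lease 254≤268, floor area 75≥54, highway distance 29≤40).
P4: not dominated (best floor area).
P5: not dominated (best lease).
P6: not dominated.
P7: not dominated.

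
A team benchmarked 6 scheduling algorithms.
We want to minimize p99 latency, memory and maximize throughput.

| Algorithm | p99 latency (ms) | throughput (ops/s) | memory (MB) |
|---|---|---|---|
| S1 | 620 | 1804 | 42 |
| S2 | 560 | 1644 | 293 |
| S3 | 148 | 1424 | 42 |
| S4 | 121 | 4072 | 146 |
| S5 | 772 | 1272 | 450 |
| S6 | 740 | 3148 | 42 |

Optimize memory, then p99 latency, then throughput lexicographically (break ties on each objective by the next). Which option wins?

S3

First minimize memory: best is 42, kept {S1, S3, S6}.
Then minimize p99 latency: best is 148, kept {S3}.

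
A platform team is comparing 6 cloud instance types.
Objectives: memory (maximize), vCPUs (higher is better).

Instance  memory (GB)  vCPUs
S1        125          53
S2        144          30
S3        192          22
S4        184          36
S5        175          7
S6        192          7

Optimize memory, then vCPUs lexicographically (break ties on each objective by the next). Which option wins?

S3

First maximize memory: best is 192, kept {S3, S6}.
Then maximize vCPUs: best is 22, kept {S3}.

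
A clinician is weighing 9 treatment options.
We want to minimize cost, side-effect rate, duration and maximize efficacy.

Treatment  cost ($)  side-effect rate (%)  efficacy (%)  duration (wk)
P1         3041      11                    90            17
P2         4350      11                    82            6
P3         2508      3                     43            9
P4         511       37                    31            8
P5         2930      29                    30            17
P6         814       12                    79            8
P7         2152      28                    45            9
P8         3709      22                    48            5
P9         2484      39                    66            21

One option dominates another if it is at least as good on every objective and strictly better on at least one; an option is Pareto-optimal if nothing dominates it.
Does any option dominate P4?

P1: worse on cost (3041 vs 511).
P2: worse on cost (4350 vs 511).
P3: worse on cost (2508 vs 511).
P5: worse on cost (2930 vs 511).
P6: worse on cost (814 vs 511).
P7: worse on cost (2152 vs 511).
P8: worse on cost (3709 vs 511).
P9: worse on cost (2484 vs 511).
No option is at least as good as P4 on every objective and strictly better on one.

No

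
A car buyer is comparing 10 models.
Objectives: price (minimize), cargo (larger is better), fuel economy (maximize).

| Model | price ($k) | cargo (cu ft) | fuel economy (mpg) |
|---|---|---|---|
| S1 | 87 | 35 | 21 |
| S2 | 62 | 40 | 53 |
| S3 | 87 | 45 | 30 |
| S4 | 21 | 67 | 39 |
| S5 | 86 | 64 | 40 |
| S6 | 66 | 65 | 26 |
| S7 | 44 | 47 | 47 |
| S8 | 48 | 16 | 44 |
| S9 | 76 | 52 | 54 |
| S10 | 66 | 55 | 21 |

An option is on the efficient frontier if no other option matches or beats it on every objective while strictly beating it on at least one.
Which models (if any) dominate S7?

S1: worse on price (87 vs 44).
S2: worse on price (62 vs 44).
S3: worse on price (87 vs 44).
S4: worse on fuel economy (39 vs 47).
S5: worse on price (86 vs 44).
S6: worse on price (66 vs 44).
S8: worse on price (48 vs 44).
S9: worse on price (76 vs 44).
S10: worse on price (66 vs 44).
No option dominates S7.

none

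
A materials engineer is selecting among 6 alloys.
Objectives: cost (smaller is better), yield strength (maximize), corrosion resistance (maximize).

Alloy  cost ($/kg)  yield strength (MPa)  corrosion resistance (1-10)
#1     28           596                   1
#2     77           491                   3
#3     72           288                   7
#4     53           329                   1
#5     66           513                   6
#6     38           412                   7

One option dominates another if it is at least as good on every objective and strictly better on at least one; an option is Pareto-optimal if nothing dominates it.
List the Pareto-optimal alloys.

#1, #5, #6

#1: not dominated (best cost).
#2: dominated by #5 (cost 66≤77, yield strength 513≥491, corrosion resistance 6≥3).
#3: dominated by #6 (cost 38≤72, yield strength 412≥288, corrosion resistance 7≥7).
#4: dominated by #1 (cost 28≤53, yield strength 596≥329, corrosion resistance 1≥1).
#5: not dominated.
#6: not dominated.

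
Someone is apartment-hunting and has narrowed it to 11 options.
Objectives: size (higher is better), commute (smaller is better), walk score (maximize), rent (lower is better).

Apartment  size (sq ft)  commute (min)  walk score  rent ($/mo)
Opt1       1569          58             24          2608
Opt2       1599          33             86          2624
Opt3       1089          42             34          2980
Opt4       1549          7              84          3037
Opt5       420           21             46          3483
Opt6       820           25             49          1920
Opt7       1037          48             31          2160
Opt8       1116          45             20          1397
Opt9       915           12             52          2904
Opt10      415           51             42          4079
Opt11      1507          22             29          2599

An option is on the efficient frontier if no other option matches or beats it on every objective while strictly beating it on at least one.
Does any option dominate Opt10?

Yes

Opt2 vs Opt10: size 1599≥415, commute 33≤51, walk score 86≥42, rent 2624≤4079 — Opt2 is at least as good on every objective and strictly better on at least one, so Opt2 dominates Opt10.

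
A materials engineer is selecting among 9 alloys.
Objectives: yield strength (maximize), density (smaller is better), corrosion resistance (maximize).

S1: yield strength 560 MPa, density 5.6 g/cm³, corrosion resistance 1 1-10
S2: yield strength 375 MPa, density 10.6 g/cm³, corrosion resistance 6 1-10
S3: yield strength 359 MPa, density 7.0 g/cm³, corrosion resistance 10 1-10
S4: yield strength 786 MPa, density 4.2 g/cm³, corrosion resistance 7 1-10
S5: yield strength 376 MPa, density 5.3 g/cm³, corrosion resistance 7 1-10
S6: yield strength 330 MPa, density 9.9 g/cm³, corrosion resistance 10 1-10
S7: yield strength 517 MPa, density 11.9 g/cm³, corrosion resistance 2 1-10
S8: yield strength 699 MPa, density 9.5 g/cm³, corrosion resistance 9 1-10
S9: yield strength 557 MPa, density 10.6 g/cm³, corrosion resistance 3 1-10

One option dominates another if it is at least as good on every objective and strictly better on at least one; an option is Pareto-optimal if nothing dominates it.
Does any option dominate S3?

S1: worse on corrosion resistance (1 vs 10).
S2: worse on density (10.6 vs 7.0).
S4: worse on corrosion resistance (7 vs 10).
S5: worse on corrosion resistance (7 vs 10).
S6: worse on yield strength (330 vs 359).
S7: worse on density (11.9 vs 7.0).
S8: worse on density (9.5 vs 7.0).
S9: worse on density (10.6 vs 7.0).
No option is at least as good as S3 on every objective and strictly better on one.

No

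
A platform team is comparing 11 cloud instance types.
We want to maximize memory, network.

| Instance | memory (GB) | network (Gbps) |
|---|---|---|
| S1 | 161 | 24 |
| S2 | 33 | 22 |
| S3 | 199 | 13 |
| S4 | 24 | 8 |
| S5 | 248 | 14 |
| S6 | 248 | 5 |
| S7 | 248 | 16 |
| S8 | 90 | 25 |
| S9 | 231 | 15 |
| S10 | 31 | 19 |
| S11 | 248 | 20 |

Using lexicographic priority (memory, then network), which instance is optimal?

S11

First maximize memory: best is 248, kept {S5, S6, S7, S11}.
Then maximize network: best is 20, kept {S11}.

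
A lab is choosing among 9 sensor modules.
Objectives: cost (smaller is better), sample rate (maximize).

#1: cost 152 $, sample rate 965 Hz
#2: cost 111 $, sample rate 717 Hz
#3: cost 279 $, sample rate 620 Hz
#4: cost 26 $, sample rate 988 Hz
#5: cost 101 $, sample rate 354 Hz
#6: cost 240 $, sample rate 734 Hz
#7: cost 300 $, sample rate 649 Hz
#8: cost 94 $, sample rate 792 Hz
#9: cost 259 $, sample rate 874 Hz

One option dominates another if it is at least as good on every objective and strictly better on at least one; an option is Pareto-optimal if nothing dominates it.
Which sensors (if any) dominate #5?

#4, #8

#4: cost 26≤101, sample rate 988≥354 — dominates #5.
#8: cost 94≤101, sample rate 792≥354 — dominates #5.
Others (#1, #2, #3, #6, #7, #9) are each worse than #5 on at least one objective.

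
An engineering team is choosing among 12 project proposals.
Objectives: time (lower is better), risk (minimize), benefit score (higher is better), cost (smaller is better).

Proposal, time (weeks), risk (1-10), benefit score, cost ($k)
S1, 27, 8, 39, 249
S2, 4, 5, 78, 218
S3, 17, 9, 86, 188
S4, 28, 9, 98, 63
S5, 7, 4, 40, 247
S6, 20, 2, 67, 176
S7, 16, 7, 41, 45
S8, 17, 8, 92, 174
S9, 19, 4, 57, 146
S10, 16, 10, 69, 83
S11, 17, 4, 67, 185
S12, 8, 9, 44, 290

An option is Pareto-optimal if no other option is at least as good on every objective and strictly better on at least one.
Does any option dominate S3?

Yes

S8 vs S3: time 17≤17, risk 8≤9, benefit score 92≥86, cost 174≤188 — S8 is at least as good on every objective and strictly better on at least one, so S8 dominates S3.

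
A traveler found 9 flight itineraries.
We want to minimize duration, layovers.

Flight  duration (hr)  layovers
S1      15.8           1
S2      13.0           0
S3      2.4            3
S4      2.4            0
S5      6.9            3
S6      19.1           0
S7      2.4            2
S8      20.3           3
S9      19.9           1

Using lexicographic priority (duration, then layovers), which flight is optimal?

S4

First minimize duration: best is 2.4, kept {S3, S4, S7}.
Then minimize layovers: best is 0, kept {S4}.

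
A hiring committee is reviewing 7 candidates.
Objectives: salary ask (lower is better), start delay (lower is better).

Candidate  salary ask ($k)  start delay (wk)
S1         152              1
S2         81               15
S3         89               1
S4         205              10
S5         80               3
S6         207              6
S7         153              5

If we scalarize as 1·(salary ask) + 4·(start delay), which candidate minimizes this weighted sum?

S5

S1: 1·152 + 4·1 = 156
S2: 1·81 + 4·15 = 141
S3: 1·89 + 4·1 = 93
S4: 1·205 + 4·10 = 245
S5: 1·80 + 4·3 = 92
S6: 1·207 + 4·6 = 231
S7: 1·153 + 4·5 = 173
Lowest: S5 at 92.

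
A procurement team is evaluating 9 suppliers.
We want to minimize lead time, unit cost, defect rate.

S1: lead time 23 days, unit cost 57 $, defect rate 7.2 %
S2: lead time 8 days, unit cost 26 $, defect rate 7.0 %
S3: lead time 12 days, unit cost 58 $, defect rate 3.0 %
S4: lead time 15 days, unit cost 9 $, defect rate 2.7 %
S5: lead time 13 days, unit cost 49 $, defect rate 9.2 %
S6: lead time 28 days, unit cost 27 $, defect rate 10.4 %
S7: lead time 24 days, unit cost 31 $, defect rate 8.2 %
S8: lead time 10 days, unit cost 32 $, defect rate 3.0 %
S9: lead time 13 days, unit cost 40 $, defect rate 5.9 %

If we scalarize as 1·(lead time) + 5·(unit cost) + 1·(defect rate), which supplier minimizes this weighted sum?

S1: 1·23 + 5·57 + 1·7.2 = 315.2
S2: 1·8 + 5·26 + 1·7.0 = 145.0
S3: 1·12 + 5·58 + 1·3.0 = 305.0
S4: 1·15 + 5·9 + 1·2.7 = 62.7
S5: 1·13 + 5·49 + 1·9.2 = 267.2
S6: 1·28 + 5·27 + 1·10.4 = 173.4
S7: 1·24 + 5·31 + 1·8.2 = 187.2
S8: 1·10 + 5·32 + 1·3.0 = 173.0
S9: 1·13 + 5·40 + 1·5.9 = 218.9
Lowest: S4 at 62.7.

S4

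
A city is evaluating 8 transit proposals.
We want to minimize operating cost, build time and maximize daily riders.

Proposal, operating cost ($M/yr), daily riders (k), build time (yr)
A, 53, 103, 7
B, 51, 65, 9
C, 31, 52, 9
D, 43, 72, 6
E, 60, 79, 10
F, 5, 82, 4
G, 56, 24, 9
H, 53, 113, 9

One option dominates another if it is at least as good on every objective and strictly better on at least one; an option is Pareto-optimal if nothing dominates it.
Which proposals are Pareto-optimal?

A, F, H

A: not dominated.
B: dominated by D (operating cost 43≤51, daily riders 72≥65, build time 6≤9).
C: dominated by F (operating cost 5≤31, daily riders 82≥52, build time 4≤9).
D: dominated by F (operating cost 5≤43, daily riders 82≥72, build time 4≤6).
E: dominated by A (operating cost 53≤60, daily riders 103≥79, build time 7≤10).
F: not dominated (best operating cost).
G: dominated by A (operating cost 53≤56, daily riders 103≥24, build time 7≤9).
H: not dominated (best daily riders).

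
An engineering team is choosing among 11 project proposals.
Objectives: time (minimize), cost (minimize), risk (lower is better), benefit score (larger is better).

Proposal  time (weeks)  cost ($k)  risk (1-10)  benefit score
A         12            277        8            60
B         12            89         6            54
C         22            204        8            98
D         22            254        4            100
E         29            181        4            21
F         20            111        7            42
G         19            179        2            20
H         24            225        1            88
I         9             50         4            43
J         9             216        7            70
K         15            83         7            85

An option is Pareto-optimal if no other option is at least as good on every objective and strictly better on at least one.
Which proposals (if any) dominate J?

none

A: worse on time (12 vs 9).
B: worse on time (12 vs 9).
C: worse on time (22 vs 9).
D: worse on time (22 vs 9).
E: worse on time (29 vs 9).
F: worse on time (20 vs 9).
G: worse on time (19 vs 9).
H: worse on time (24 vs 9).
I: worse on benefit score (43 vs 70).
K: worse on time (15 vs 9).
No option dominates J.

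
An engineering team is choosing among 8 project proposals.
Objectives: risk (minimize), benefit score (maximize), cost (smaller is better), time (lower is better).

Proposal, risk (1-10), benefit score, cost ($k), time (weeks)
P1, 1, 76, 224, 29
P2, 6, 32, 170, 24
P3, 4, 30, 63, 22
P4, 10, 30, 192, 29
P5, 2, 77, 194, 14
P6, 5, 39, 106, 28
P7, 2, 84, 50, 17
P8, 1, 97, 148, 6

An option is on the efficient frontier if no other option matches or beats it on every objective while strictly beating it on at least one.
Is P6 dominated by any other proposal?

Yes

P7 vs P6: risk 2≤5, benefit score 84≥39, cost 50≤106, time 17≤28 — P7 is at least as good on every objective and strictly better on at least one, so P7 dominates P6.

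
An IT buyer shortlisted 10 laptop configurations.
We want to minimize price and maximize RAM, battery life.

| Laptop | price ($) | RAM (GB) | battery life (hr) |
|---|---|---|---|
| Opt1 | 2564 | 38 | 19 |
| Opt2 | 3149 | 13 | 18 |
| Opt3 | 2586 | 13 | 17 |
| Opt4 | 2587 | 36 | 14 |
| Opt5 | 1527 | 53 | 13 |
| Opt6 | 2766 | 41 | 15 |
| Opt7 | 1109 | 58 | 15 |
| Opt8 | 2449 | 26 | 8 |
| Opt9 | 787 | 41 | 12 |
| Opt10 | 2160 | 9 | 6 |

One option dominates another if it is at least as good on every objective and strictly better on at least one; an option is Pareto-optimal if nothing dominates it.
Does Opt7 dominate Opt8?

Opt7 vs Opt8: price 1109≤2449, RAM 58≥26, battery life 15≥8 — Opt7 is at least as good on every objective with at least one strict improvement.

Yes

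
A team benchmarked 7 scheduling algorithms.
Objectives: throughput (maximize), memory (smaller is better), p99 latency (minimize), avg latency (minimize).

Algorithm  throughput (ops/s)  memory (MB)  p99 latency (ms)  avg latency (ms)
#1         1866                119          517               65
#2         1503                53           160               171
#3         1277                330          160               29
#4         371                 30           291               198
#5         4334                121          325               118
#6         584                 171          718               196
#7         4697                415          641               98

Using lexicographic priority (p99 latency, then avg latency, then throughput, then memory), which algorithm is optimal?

#3

First minimize p99 latency: best is 160, kept {#2, #3}.
Then minimize avg latency: best is 29, kept {#3}.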